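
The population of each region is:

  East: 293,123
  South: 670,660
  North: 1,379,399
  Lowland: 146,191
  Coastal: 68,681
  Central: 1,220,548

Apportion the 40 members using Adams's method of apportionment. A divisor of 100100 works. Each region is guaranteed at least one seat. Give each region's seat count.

With modified divisor 100100: modified quotas East 2.928, South 6.700, North 13.780, Lowland 1.460, Coastal 0.686, Central 12.193.
Rounding up: East 3, South 7, North 14, Lowland 2, Coastal 1, Central 13 (total 40).

East 3, South 7, North 14, Lowland 2, Coastal 1, Central 13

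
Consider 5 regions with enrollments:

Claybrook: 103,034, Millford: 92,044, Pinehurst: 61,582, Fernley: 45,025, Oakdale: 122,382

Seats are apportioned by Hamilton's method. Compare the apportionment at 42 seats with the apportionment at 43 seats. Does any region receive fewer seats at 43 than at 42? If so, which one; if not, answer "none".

none

At 42 seats: Claybrook 10, Millford 9, Pinehurst 6, Fernley 5, Oakdale 12.
At 43 seats: Claybrook 11, Millford 9, Pinehurst 6, Fernley 5, Oakdale 12.
No region's allocation decreased.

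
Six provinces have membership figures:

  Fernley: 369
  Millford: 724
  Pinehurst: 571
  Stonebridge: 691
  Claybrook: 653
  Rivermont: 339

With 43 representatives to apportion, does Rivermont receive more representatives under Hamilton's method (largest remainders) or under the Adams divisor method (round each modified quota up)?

Hamilton: Fernley 5, Millford 9, Pinehurst 7, Stonebridge 9, Claybrook 9, Rivermont 4.
Adams: Fernley 5, Millford 9, Pinehurst 7, Stonebridge 9, Claybrook 8, Rivermont 5.
Rivermont gets 4 under Hamilton and 5 under Adams.

Adams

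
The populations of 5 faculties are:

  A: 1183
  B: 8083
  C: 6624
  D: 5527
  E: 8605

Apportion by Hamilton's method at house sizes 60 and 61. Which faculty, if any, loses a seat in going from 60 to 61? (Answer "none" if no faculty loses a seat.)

A

At 60 seats: A 3, B 16, C 13, D 11, E 17.
At 61 seats: A 2, B 16, C 14, D 11, E 18.
A drops from 3 to 2.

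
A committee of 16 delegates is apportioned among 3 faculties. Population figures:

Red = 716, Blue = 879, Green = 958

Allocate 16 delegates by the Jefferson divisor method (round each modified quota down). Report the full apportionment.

Red 4, Blue 6, Green 6

Standard divisor 2553/16 ≈ 159.562; standard quotas: Red 4.487, Blue 5.509, Green 6.004.
Rounding down gives 4, 5, 6 = 15 seats, so the divisor must be adjusted.
With modified divisor 145: modified quotas Red 4.938, Blue 6.062, Green 6.607.
Rounding down: Red 4, Blue 6, Green 6 (total 16).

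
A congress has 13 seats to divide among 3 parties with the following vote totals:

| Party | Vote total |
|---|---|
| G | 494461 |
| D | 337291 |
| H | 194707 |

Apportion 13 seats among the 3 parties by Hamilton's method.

G: 6; D: 4; H: 3

The standard divisor is 1026459/13 ≈ 78958.385.
Standard quotas: G 6.2623, D 4.2718, H 2.4659.
Lower quotas: G 6, D 4, H 2 (sum 12, leaving 1 seat).
Remainders in descending order: H 0.4659, D 0.2718, G 0.2623.
Largest remainder: H receives the extra seat.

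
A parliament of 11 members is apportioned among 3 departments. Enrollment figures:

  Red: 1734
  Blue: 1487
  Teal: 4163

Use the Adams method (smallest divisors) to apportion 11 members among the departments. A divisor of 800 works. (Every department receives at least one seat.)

Red 3; Blue 2; Teal 6

With modified divisor 800: modified quotas Red 2.167, Blue 1.859, Teal 5.204.
Rounding up: Red 3, Blue 2, Teal 6 (total 11).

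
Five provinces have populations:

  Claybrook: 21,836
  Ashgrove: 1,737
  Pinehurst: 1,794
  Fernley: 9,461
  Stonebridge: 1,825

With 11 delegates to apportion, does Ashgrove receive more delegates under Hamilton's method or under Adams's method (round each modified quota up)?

Hamilton: Claybrook 7, Ashgrove 0, Pinehurst 0, Fernley 3, Stonebridge 1.
Adams: Claybrook 5, Ashgrove 1, Pinehurst 1, Fernley 3, Stonebridge 1.
Ashgrove gets 0 under Hamilton and 1 under Adams.

Adams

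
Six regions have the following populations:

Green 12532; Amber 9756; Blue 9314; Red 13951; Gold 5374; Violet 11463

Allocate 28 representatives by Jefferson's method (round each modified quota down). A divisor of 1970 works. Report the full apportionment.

With modified divisor 1970: modified quotas Green 6.361, Amber 4.952, Blue 4.728, Red 7.082, Gold 2.728, Violet 5.819.
Rounding down: Green 6, Amber 4, Blue 4, Red 7, Gold 2, Violet 5 (total 28).

Green 6, Amber 4, Blue 4, Red 7, Gold 2, Violet 5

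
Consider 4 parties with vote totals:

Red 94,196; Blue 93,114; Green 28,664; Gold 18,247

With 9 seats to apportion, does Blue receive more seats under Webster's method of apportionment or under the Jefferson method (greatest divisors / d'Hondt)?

Jefferson

Webster: Red 4, Blue 3, Green 1, Gold 1.
Jefferson: Red 4, Blue 4, Green 1, Gold 0.
Blue gets 3 under Webster and 4 under Jefferson.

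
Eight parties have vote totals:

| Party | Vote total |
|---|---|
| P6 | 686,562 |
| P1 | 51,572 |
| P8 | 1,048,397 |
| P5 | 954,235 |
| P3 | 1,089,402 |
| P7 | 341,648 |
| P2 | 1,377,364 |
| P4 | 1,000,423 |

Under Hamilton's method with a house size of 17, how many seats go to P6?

Total 6549603; standard divisor 6549603/17 ≈ 385270.765.
Standard quotas: P6 1.7820, P1 0.1339, P8 2.7212, P5 2.4768, P3 2.8276, P7 0.8868, P2 3.5751, P4 2.5967.
Lower quotas: P6 1, P1 0, P8 2, P5 2, P3 2, P7 0, P2 3, P4 2 (sum 12, leaving 5 seats).
Remainders in descending order: P7 0.8868, P3 0.8276, P6 0.7820, P8 0.7212, P4 0.5967, P2 0.5751, P5 0.4768, P1 0.1339.
The surplus seats go to P7, P3, P6, P8, P4.
P6 receives 2.

2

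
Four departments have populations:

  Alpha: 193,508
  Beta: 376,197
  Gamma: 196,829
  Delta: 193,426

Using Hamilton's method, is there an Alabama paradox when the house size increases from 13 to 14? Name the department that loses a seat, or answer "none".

At 13 seats: Alpha 3, Beta 5, Gamma 3, Delta 2.
At 14 seats: Alpha 3, Beta 5, Gamma 3, Delta 3.
No department's allocation decreased.

none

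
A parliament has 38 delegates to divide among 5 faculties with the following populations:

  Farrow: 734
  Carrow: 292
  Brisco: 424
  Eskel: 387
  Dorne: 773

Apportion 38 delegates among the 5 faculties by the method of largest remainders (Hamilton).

Farrow=11, Carrow=4, Brisco=6, Eskel=6, Dorne=11

The standard divisor is 2610/38 ≈ 68.684.
Standard quotas: Farrow 10.687, Carrow 4.251, Brisco 6.173, Eskel 5.634, Dorne 11.254.
Lower quotas: Farrow 10, Carrow 4, Brisco 6, Eskel 5, Dorne 11 (sum 36, leaving 2 seats).
Remainders in descending order: Farrow 0.687, Eskel 0.634, Dorne 0.254, Carrow 0.251, Brisco 0.173.
Largest remainders: Farrow, Eskel receive the extra seats.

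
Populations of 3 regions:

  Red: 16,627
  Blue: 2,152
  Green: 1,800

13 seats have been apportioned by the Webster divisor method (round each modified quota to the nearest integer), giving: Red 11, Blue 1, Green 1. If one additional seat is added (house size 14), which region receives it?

Priority for the next seat is population ÷ (current seats + 0.5).
Priorities: Red 1445.826, Blue 1434.667, Green 1200.000.
Highest priority: Red.

Red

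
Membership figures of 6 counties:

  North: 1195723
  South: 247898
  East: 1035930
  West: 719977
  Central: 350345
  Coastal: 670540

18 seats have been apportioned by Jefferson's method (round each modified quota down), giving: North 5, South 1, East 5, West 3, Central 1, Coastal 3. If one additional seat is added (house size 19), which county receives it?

Priority for the next seat is population ÷ (current seats + 1).
Priorities: North 199287.167, South 123949.000, East 172655.000, West 179994.250, Central 175172.500, Coastal 167635.000.
Highest priority: North.

North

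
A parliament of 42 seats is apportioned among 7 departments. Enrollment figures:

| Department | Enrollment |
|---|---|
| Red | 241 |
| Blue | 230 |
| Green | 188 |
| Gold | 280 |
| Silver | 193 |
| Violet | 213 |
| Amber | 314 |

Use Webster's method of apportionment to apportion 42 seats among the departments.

Standard divisor 1659/42 ≈ 39.5; standard quotas: Red 6.101, Blue 5.823, Green 4.759, Gold 7.089, Silver 4.886, Violet 5.392, Amber 7.949.
Rounding to the nearest integer gives Red 6, Blue 6, Green 5, Gold 7, Silver 5, Violet 5, Amber 8 — total 42, matching the house size, so no adjustment is needed.

Red: 6; Blue: 6; Green: 5; Gold: 7; Silver: 5; Violet: 5; Amber: 8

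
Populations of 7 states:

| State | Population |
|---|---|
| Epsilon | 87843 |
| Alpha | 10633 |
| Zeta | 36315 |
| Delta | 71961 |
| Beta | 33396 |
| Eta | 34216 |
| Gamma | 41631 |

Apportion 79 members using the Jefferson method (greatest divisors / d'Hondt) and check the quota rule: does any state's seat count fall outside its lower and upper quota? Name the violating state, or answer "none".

Standard quotas: Epsilon 21.961, Alpha 2.658, Zeta 9.079, Delta 17.991, Beta 8.349, Eta 8.554, Gamma 10.408.
Jefferson allocation: Epsilon 23, Alpha 2, Zeta 9, Delta 18, Beta 8, Eta 9, Gamma 10.
Epsilon has quota 21.961 (lower 21, upper 22) but receives 23 — outside the quota interval.

Epsilon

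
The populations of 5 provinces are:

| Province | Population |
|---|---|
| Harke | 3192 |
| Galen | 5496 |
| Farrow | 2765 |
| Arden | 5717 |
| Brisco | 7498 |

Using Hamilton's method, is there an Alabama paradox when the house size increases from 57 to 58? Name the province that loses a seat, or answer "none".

Farrow

At 57 seats: Harke 7, Galen 13, Farrow 7, Arden 13, Brisco 17.
At 58 seats: Harke 8, Galen 13, Farrow 6, Arden 13, Brisco 18.
Farrow drops from 7 to 6.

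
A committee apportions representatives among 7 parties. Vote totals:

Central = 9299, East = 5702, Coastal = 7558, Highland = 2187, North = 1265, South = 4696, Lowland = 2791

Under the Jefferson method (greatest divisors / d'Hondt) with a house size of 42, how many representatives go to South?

6

Standard divisor 33498/42 ≈ 797.571; standard quotas: Central 11.659, East 7.149, Coastal 9.476, Highland 2.742, North 1.586, South 5.888, Lowland 3.499.
Rounding down gives 11, 7, 9, 2, 1, 5, 3 = 38 seats, so the divisor must be adjusted.
With modified divisor 720: modified quotas Central 12.915, East 7.919, Coastal 10.497, Highland 3.038, North 1.757, South 6.522, Lowland 3.876.
Rounding down: Central 12, East 7, Coastal 10, Highland 3, North 1, South 6, Lowland 3 (total 42).
South receives 6.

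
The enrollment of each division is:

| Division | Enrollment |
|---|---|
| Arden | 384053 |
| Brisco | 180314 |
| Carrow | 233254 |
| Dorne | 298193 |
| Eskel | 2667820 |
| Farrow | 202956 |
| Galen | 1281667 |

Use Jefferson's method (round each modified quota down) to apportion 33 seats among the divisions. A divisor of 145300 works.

With modified divisor 145300: modified quotas Arden 2.643, Brisco 1.241, Carrow 1.605, Dorne 2.052, Eskel 18.361, Farrow 1.397, Galen 8.821.
Rounding down: Arden 2, Brisco 1, Carrow 1, Dorne 2, Eskel 18, Farrow 1, Galen 8 (total 33).

Arden: 2, Brisco: 1, Carrow: 1, Dorne: 2, Eskel: 18, Farrow: 1, Galen: 8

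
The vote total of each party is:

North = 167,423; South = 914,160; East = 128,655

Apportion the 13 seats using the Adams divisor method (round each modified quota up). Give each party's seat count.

Standard divisor 1210238/13 ≈ 93095.231; standard quotas: North 1.798, South 9.820, East 1.382.
Rounding up gives 2, 10, 2 = 14 seats, so the divisor must be adjusted.
With modified divisor 107900: modified quotas North 1.552, South 8.472, East 1.192.
Rounding up: North 2, South 9, East 2 (total 13).

North: 2, South: 9, East: 2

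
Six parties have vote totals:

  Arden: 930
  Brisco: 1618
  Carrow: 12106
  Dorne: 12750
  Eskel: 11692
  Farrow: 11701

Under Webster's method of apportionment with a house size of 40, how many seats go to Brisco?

Standard divisor 50797/40 ≈ 1269.925; standard quotas: Arden 0.732, Brisco 1.274, Carrow 9.533, Dorne 10.040, Eskel 9.207, Farrow 9.214.
Rounding to the nearest integer gives Arden 1, Brisco 1, Carrow 10, Dorne 10, Eskel 9, Farrow 9 — total 40, matching the house size, so no adjustment is needed.
Brisco receives 1.

1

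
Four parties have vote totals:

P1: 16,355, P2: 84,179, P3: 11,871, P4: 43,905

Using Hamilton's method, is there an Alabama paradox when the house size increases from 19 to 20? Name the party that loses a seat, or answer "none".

At 19 seats: P1 2, P2 10, P3 2, P4 5.
At 20 seats: P1 2, P2 11, P3 1, P4 6.
P3 drops from 2 to 1.

P3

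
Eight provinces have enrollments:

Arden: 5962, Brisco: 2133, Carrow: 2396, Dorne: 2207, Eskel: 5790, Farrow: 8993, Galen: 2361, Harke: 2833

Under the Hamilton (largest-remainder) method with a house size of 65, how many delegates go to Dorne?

Total 32675; standard divisor 32675/65 ≈ 502.692.
Standard quotas: Arden 11.8601, Brisco 4.2432, Carrow 4.7663, Dorne 4.3904, Eskel 11.5180, Farrow 17.8897, Galen 4.6967, Harke 5.6357.
Lower quotas: Arden 11, Brisco 4, Carrow 4, Dorne 4, Eskel 11, Farrow 17, Galen 4, Harke 5 (sum 60, leaving 5 seats).
Remainders in descending order: Farrow 0.8897, Arden 0.8601, Carrow 0.7663, Galen 0.6967, Harke 0.6357, Eskel 0.5180, Dorne 0.3904, Brisco 0.2432.
The surplus seats go to Farrow, Arden, Carrow, Galen, Harke.
Dorne receives 4.

4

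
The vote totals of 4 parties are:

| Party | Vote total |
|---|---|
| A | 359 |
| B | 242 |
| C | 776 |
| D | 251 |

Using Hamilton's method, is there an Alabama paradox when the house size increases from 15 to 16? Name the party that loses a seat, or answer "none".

D

At 15 seats: A 3, B 2, C 7, D 3.
At 16 seats: A 4, B 2, C 8, D 2.
D drops from 3 to 2.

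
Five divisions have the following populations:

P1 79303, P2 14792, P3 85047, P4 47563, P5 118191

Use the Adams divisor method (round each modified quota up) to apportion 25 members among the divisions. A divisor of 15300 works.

P1=6, P2=1, P3=6, P4=4, P5=8

With modified divisor 15300: modified quotas P1 5.183, P2 0.967, P3 5.559, P4 3.109, P5 7.725.
Rounding up: P1 6, P2 1, P3 6, P4 4, P5 8 (total 25).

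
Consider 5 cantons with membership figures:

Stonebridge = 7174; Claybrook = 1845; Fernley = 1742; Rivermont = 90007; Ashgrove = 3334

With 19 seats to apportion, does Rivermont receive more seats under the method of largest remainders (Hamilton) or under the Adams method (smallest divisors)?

Hamilton: Stonebridge 1, Claybrook 0, Fernley 0, Rivermont 17, Ashgrove 1.
Adams: Stonebridge 2, Claybrook 1, Fernley 1, Rivermont 14, Ashgrove 1.
Rivermont gets 17 under Hamilton and 14 under Adams.

Hamilton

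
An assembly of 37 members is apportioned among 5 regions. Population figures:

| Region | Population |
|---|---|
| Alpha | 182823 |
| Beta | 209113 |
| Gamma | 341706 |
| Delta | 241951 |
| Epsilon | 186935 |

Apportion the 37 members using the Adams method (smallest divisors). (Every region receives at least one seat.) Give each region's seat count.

Alpha: 6; Beta: 7; Gamma: 10; Delta: 8; Epsilon: 6

Standard divisor 1162528/37 ≈ 31419.676; standard quotas: Alpha 5.819, Beta 6.655, Gamma 10.876, Delta 7.701, Epsilon 5.950.
Rounding up gives 6, 7, 11, 8, 6 = 38 seats, so the divisor must be adjusted.
With modified divisor 34400: modified quotas Alpha 5.315, Beta 6.079, Gamma 9.933, Delta 7.033, Epsilon 5.434.
Rounding up: Alpha 6, Beta 7, Gamma 10, Delta 8, Epsilon 6 (total 37).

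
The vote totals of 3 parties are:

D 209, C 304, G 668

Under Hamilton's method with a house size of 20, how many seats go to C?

Standard divisor: 1181 ÷ 20 ≈ 59.05.
Standard quotas: D 3.539, C 5.148, G 11.312.
Lower quotas: D 3, C 5, G 11 (sum 19, leaving 1 seat).
Remainders in descending order: D 0.539, G 0.312, C 0.148.
The surplus seat goes to D.
C receives 5.

5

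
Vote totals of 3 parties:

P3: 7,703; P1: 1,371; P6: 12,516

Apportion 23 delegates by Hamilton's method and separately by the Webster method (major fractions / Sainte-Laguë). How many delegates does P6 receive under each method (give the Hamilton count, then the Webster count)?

Hamilton: P3 8, P1 2, P6 13.
Webster: P3 8, P1 1, P6 14.
P6 gets 13 under Hamilton and 14 under Webster.

13 and 14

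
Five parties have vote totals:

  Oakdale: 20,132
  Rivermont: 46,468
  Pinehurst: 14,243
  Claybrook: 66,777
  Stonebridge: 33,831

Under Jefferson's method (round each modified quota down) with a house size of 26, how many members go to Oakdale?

Standard divisor 181451/26 ≈ 6978.885; standard quotas: Oakdale 2.885, Rivermont 6.658, Pinehurst 2.041, Claybrook 9.568, Stonebridge 4.848.
Rounding down gives 2, 6, 2, 9, 4 = 23 seats, so the divisor must be adjusted.
With modified divisor 6660: modified quotas Oakdale 3.023, Rivermont 6.977, Pinehurst 2.139, Claybrook 10.027, Stonebridge 5.080.
Rounding down: Oakdale 3, Rivermont 6, Pinehurst 2, Claybrook 10, Stonebridge 5 (total 26).
Oakdale receives 3.

3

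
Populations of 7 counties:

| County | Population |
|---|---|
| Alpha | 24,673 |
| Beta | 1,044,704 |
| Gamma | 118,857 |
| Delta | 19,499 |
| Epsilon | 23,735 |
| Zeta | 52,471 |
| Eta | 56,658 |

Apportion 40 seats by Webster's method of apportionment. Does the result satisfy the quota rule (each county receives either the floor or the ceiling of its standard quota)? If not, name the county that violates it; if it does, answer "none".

Beta

Standard quotas: Alpha 0.736, Beta 31.171, Gamma 3.546, Delta 0.582, Epsilon 0.708, Zeta 1.566, Eta 1.691.
Webster allocation: Alpha 1, Beta 30, Gamma 3, Delta 1, Epsilon 1, Zeta 2, Eta 2.
Beta has quota 31.171 (lower 31, upper 32) but receives 30 — outside the quota interval.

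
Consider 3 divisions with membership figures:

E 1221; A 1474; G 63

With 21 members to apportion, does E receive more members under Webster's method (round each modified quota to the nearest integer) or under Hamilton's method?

Webster

Webster: E 10, A 11, G 0.
Hamilton: E 9, A 11, G 1.
E gets 10 under Webster and 9 under Hamilton.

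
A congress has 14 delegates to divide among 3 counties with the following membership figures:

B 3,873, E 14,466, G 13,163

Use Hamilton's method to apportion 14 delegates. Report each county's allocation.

B 2, E 6, G 6

The standard divisor is 31502/14 ≈ 2250.143.
Standard quotas: B 1.7212, E 6.4289, G 5.8499.
Lower quotas: B 1, E 6, G 5 (sum 12, leaving 2 seats).
Remainders in descending order: G 0.8499, B 0.7212, E 0.4289.
Largest remainders: G, B receive the extra seats.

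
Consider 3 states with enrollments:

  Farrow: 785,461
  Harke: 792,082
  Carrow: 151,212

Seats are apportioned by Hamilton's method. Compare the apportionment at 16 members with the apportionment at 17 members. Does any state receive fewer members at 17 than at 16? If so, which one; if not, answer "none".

Carrow

At 16 seats: Farrow 7, Harke 7, Carrow 2.
At 17 seats: Farrow 8, Harke 8, Carrow 1.
Carrow drops from 2 to 1.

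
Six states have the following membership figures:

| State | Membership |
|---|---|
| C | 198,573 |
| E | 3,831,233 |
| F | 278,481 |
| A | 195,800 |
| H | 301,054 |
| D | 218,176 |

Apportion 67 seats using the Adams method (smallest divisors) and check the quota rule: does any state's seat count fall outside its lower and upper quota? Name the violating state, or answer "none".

E

Standard quotas: C 2.649, E 51.100, F 3.714, A 2.612, H 4.015, D 2.910.
Adams allocation: C 3, E 50, F 4, A 3, H 4, D 3.
E has quota 51.100 (lower 51, upper 52) but receives 50 — outside the quota interval.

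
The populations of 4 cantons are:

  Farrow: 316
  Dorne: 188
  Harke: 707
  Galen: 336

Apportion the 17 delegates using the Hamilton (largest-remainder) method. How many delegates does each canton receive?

Farrow: 3, Dorne: 2, Harke: 8, Galen: 4

Total 1547; standard divisor 1547/17 = 91.
Standard quotas: Farrow 3.473, Dorne 2.066, Harke 7.769, Galen 3.692.
Lower quotas: Farrow 3, Dorne 2, Harke 7, Galen 3 (sum 15, leaving 2 seats).
Remainders in descending order: Harke 0.769, Galen 0.692, Farrow 0.473, Dorne 0.066.
Largest remainders: Harke, Galen receive the extra seats.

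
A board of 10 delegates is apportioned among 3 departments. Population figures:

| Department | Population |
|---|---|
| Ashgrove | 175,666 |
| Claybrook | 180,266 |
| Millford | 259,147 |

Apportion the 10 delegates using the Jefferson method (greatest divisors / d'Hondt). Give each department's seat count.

Standard divisor 615079/10 ≈ 61507.9; standard quotas: Ashgrove 2.856, Claybrook 2.931, Millford 4.213.
Rounding down gives 2, 2, 4 = 8 seats, so the divisor must be adjusted.
With modified divisor 55200: modified quotas Ashgrove 3.182, Claybrook 3.266, Millford 4.695.
Rounding down: Ashgrove 3, Claybrook 3, Millford 4 (total 10).

Ashgrove 3; Claybrook 3; Millford 4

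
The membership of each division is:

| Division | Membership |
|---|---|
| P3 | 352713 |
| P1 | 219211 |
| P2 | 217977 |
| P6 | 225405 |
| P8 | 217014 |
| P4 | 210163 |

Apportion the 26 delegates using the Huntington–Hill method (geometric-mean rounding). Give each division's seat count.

P3 6; P1 4; P2 4; P6 4; P8 4; P4 4

With divisor 57547: modified quotas P3 6.129, P1 3.809, P2 3.788, P6 3.917, P8 3.771, P4 3.652.
Geometric-mean thresholds: P3 √(6·7)=6.481, P1 √(3·4)=3.464, P2 √(3·4)=3.464, P6 √(3·4)=3.464, P8 √(3·4)=3.464, P4 √(3·4)=3.464.
Each quota rounded against its threshold gives P3 6, P1 4, P2 4, P6 4, P8 4, P4 4 (total 26).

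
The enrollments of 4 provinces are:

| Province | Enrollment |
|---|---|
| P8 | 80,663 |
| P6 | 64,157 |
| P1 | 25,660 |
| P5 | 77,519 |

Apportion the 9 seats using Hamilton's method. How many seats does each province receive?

P8 3; P6 2; P1 1; P5 3

The standard divisor is 247999/9 ≈ 27555.444.
Standard quotas: P8 2.9273, P6 2.3283, P1 0.9312, P5 2.8132.
Lower quotas: P8 2, P6 2, P1 0, P5 2 (sum 6, leaving 3 seats).
Remainders in descending order: P1 0.9312, P8 0.9273, P5 0.8132, P6 0.3283.
Largest remainders: P1, P8, P5 receive the extra seats.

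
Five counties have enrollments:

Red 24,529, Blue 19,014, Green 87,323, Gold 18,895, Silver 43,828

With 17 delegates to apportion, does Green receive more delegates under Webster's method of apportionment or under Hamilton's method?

Hamilton

Webster: Red 2, Blue 2, Green 7, Gold 2, Silver 4.
Hamilton: Red 2, Blue 2, Green 8, Gold 1, Silver 4.
Green gets 7 under Webster and 8 under Hamilton.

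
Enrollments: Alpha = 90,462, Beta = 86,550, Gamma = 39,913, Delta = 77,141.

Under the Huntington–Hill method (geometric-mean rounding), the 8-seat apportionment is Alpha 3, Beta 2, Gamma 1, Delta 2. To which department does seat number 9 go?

Beta

Priority for the next seat is population ÷ (√(s·(s+1))).
Priorities: Alpha 26114.130, Beta 35333.890, Gamma 28222.753, Delta 31492.681.
Highest priority: Beta.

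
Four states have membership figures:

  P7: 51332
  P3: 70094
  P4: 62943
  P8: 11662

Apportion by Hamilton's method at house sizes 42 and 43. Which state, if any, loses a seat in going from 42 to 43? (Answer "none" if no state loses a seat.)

At 42 seats: P7 11, P3 15, P4 13, P8 3.
At 43 seats: P7 11, P3 15, P4 14, P8 3.
No state's allocation decreased.

none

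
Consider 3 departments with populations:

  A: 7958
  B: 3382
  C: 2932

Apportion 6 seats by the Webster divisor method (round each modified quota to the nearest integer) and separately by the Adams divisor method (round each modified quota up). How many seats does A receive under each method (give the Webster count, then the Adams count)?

Webster: A 4, B 1, C 1.
Adams: A 3, B 2, C 1.
A gets 4 under Webster and 3 under Adams.

4 and 3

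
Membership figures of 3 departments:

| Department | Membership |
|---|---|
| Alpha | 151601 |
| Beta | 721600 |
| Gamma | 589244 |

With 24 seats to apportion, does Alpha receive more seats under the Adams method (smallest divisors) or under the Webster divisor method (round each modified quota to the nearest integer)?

Adams

Adams: Alpha 3, Beta 12, Gamma 9.
Webster: Alpha 2, Beta 12, Gamma 10.
Alpha gets 3 under Adams and 2 under Webster.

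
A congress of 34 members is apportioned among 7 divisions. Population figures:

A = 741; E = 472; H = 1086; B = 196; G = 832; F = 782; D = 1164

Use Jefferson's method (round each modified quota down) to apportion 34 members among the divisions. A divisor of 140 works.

A 5, E 3, H 7, B 1, G 5, F 5, D 8

With modified divisor 140: modified quotas A 5.293, E 3.371, H 7.757, B 1.400, G 5.943, F 5.586, D 8.314.
Rounding down: A 5, E 3, H 7, B 1, G 5, F 5, D 8 (total 34).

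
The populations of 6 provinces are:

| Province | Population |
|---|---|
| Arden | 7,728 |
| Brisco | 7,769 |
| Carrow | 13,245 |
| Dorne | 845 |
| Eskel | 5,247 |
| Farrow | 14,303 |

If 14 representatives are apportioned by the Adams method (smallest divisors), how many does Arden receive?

Standard divisor 49137/14 ≈ 3509.786; standard quotas: Arden 2.202, Brisco 2.214, Carrow 3.774, Dorne 0.241, Eskel 1.495, Farrow 4.075.
Rounding up gives 3, 3, 4, 1, 2, 5 = 18 seats, so the divisor must be adjusted.
With modified divisor 4600: modified quotas Arden 1.680, Brisco 1.689, Carrow 2.879, Dorne 0.184, Eskel 1.141, Farrow 3.109.
Rounding up: Arden 2, Brisco 2, Carrow 3, Dorne 1, Eskel 2, Farrow 4 (total 14).
Arden receives 2.

2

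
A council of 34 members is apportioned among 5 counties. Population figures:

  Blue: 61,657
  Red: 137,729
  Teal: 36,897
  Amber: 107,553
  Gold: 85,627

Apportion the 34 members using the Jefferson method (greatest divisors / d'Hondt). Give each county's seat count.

Blue 5, Red 11, Teal 3, Amber 8, Gold 7

Standard divisor 429463/34 ≈ 12631.265; standard quotas: Blue 4.881, Red 10.904, Teal 2.921, Amber 8.515, Gold 6.779.
Rounding down gives 4, 10, 2, 8, 6 = 30 seats, so the divisor must be adjusted.
With modified divisor 12100: modified quotas Blue 5.096, Red 11.383, Teal 3.049, Amber 8.889, Gold 7.077.
Rounding down: Blue 5, Red 11, Teal 3, Amber 8, Gold 7 (total 34).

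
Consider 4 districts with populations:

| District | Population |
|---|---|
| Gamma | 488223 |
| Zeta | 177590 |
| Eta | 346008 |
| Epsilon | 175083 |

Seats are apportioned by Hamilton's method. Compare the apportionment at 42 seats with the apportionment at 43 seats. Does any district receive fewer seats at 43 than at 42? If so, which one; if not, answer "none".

At 42 seats: Gamma 17, Zeta 7, Eta 12, Epsilon 6.
At 43 seats: Gamma 18, Zeta 6, Eta 13, Epsilon 6.
Zeta drops from 7 to 6.

Zeta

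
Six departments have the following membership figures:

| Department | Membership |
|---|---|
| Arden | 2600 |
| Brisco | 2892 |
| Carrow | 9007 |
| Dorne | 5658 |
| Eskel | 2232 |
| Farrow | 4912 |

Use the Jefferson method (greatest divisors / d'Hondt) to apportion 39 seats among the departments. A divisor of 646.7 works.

With modified divisor 646.7: modified quotas Arden 4.020, Brisco 4.472, Carrow 13.928, Dorne 8.749, Eskel 3.451, Farrow 7.595.
Rounding down: Arden 4, Brisco 4, Carrow 13, Dorne 8, Eskel 3, Farrow 7 (total 39).

Arden 4; Brisco 4; Carrow 13; Dorne 8; Eskel 3; Farrow 7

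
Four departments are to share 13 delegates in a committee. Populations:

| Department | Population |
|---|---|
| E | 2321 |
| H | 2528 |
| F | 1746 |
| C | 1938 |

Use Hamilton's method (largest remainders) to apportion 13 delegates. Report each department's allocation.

E 3, H 4, F 3, C 3

The standard divisor is 8533/13 ≈ 656.385.
Standard quotas: E 3.536, H 3.851, F 2.660, C 2.953.
Lower quotas: E 3, H 3, F 2, C 2 (sum 10, leaving 3 seats).
Remainders in descending order: C 0.953, H 0.851, F 0.660, E 0.536.
Largest remainders: C, H, F receive the extra seats.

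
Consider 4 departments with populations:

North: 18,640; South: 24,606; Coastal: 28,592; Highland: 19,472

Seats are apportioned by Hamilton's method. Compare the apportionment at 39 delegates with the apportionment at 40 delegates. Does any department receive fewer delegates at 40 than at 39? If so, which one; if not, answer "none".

At 39 seats: North 8, South 11, Coastal 12, Highland 8.
At 40 seats: North 8, South 11, Coastal 12, Highland 9.
No department's allocation decreased.

none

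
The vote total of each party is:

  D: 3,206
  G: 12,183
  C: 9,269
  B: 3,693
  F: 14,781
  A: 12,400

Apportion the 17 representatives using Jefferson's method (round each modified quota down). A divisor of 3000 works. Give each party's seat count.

With modified divisor 3000: modified quotas D 1.069, G 4.061, C 3.090, B 1.231, F 4.927, A 4.133.
Rounding down: D 1, G 4, C 3, B 1, F 4, A 4 (total 17).

D 1, G 4, C 3, B 1, F 4, A 4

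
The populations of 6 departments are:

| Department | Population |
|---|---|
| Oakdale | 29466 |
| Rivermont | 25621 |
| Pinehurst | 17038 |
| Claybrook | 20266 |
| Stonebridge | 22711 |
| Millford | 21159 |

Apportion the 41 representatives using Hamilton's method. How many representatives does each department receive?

Oakdale: 9, Rivermont: 8, Pinehurst: 5, Claybrook: 6, Stonebridge: 7, Millford: 6

Standard divisor: 136261 ÷ 41 ≈ 3323.439.
Standard quotas: Oakdale 8.8661, Rivermont 7.7092, Pinehurst 5.1266, Claybrook 6.0979, Stonebridge 6.8336, Millford 6.3666.
Lower quotas: Oakdale 8, Rivermont 7, Pinehurst 5, Claybrook 6, Stonebridge 6, Millford 6 (sum 38, leaving 3 seats).
Remainders in descending order: Oakdale 0.8661, Stonebridge 0.8336, Rivermont 0.7092, Millford 0.3666, Pinehurst 0.1266, Claybrook 0.0979.
The surplus seats go to Oakdale, Stonebridge, Rivermont.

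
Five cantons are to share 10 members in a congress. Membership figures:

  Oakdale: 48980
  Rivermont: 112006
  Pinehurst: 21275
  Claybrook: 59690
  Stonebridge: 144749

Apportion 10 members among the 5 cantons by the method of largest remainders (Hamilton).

Oakdale=1, Rivermont=3, Pinehurst=1, Claybrook=1, Stonebridge=4

Standard divisor: 386700 ÷ 10 = 38670.
Standard quotas: Oakdale 1.2666, Rivermont 2.8965, Pinehurst 0.5502, Claybrook 1.5436, Stonebridge 3.7432.
Lower quotas: Oakdale 1, Rivermont 2, Pinehurst 0, Claybrook 1, Stonebridge 3 (sum 7, leaving 3 seats).
Remainders in descending order: Rivermont 0.8965, Stonebridge 0.7432, Pinehurst 0.5502, Claybrook 0.5436, Oakdale 0.2666.
Largest remainders: Rivermont, Stonebridge, Pinehurst receive the extra seats.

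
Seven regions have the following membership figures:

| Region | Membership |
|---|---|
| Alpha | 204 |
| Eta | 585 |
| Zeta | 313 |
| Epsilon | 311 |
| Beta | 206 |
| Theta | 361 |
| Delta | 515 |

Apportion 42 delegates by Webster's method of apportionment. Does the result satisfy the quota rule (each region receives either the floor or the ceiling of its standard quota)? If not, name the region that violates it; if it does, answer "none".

none

Standard quotas: Alpha 3.434, Eta 9.848, Zeta 5.269, Epsilon 5.235, Beta 3.468, Theta 6.077, Delta 8.669.
Webster allocation: Alpha 3, Eta 10, Zeta 5, Epsilon 5, Beta 4, Theta 6, Delta 9.
Every allocation lies between the lower and upper quota.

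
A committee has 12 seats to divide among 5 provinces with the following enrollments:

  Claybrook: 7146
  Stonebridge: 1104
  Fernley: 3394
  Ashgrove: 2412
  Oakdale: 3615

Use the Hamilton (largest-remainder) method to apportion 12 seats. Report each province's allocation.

Total 17671; standard divisor 17671/12 ≈ 1472.583.
Standard quotas: Claybrook 4.8527, Stonebridge 0.7497, Fernley 2.3048, Ashgrove 1.6379, Oakdale 2.4549.
Lower quotas: Claybrook 4, Stonebridge 0, Fernley 2, Ashgrove 1, Oakdale 2 (sum 9, leaving 3 seats).
Remainders in descending order: Claybrook 0.8527, Stonebridge 0.7497, Ashgrove 0.6379, Oakdale 0.4549, Fernley 0.3048.
The surplus seats go to Claybrook, Stonebridge, Ashgrove.

Claybrook 5, Stonebridge 1, Fernley 2, Ashgrove 2, Oakdale 2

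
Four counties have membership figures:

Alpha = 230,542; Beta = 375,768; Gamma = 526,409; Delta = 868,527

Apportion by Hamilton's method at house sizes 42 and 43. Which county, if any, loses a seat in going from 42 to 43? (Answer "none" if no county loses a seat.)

At 42 seats: Alpha 5, Beta 8, Gamma 11, Delta 18.
At 43 seats: Alpha 5, Beta 8, Gamma 11, Delta 19.
No county's allocation decreased.

none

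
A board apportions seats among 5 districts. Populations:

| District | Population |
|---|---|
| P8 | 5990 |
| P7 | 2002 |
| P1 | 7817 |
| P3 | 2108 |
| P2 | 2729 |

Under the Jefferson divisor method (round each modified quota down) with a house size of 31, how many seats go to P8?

9

Standard divisor 20646/31 ≈ 666; standard quotas: P8 8.994, P7 3.006, P1 11.737, P3 3.165, P2 4.098.
Rounding down gives 8, 3, 11, 3, 4 = 29 seats, so the divisor must be adjusted.
With modified divisor 630: modified quotas P8 9.508, P7 3.178, P1 12.408, P3 3.346, P2 4.332.
Rounding down: P8 9, P7 3, P1 12, P3 3, P2 4 (total 31).
P8 receives 9.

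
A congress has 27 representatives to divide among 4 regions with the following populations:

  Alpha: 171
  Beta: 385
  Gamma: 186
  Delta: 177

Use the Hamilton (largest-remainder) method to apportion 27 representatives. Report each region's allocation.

Alpha=5, Beta=11, Gamma=6, Delta=5

The standard divisor is 919/27 ≈ 34.037.
Standard quotas: Alpha 5.024, Beta 11.311, Gamma 5.465, Delta 5.200.
Lower quotas: Alpha 5, Beta 11, Gamma 5, Delta 5 (sum 26, leaving 1 seat).
Remainders in descending order: Gamma 0.465, Beta 0.311, Delta 0.200, Alpha 0.024.
The surplus seat goes to Gamma.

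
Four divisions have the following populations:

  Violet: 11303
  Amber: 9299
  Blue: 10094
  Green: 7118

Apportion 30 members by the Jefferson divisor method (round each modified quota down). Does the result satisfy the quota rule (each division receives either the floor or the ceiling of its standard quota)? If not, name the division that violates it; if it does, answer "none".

none

Standard quotas: Violet 8.967, Amber 7.377, Blue 8.008, Green 5.647.
Jefferson allocation: Violet 9, Amber 7, Blue 8, Green 6.
Every allocation lies between the lower and upper quota.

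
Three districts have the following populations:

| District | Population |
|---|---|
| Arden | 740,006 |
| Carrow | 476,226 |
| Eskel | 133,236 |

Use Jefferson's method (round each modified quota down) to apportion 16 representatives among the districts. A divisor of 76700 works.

Arden 9; Carrow 6; Eskel 1

With modified divisor 76700: modified quotas Arden 9.648, Carrow 6.209, Eskel 1.737.
Rounding down: Arden 9, Carrow 6, Eskel 1 (total 16).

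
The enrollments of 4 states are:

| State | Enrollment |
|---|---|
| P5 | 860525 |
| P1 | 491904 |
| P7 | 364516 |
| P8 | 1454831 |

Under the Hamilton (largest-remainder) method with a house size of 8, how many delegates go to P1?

1

Total 3171776; standard divisor 3171776/8 = 396472.
Standard quotas: P5 2.1705, P1 1.2407, P7 0.9194, P8 3.6694.
Lower quotas: P5 2, P1 1, P7 0, P8 3 (sum 6, leaving 2 seats).
Remainders in descending order: P7 0.9194, P8 0.6694, P1 0.2407, P5 0.1705.
The surplus seats go to P7, P8.
P1 receives 1.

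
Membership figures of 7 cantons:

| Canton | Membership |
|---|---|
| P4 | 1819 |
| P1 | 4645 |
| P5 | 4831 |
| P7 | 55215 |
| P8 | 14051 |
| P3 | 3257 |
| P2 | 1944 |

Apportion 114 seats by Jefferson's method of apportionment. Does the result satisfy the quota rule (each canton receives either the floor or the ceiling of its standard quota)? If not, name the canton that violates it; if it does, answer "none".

P7

Standard quotas: P4 2.418, P1 6.174, P5 6.422, P7 73.395, P8 18.677, P3 4.329, P2 2.584.
Jefferson allocation: P4 2, P1 6, P5 6, P7 75, P8 19, P3 4, P2 2.
P7 has quota 73.395 (lower 73, upper 74) but receives 75 — outside the quota interval.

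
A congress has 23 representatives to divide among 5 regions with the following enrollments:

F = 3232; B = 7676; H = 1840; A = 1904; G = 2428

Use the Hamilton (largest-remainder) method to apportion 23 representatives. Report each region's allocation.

Standard divisor: 17080 ÷ 23 ≈ 742.609.
Standard quotas: F 4.3522, B 10.3365, H 2.4778, A 2.5639, G 3.2696.
Lower quotas: F 4, B 10, H 2, A 2, G 3 (sum 21, leaving 2 seats).
Remainders in descending order: A 0.5639, H 0.4778, F 0.3522, B 0.3365, G 0.2696.
The surplus seats go to A, H.

F 4; B 10; H 3; A 3; G 3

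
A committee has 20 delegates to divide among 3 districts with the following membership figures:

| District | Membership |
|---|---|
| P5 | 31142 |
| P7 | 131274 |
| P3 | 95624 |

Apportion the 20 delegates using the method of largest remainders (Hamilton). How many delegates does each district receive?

Standard divisor: 258040 ÷ 20 = 12902.
Standard quotas: P5 2.4137, P7 10.1747, P3 7.4116.
Lower quotas: P5 2, P7 10, P3 7 (sum 19, leaving 1 seat).
Remainders in descending order: P5 0.4137, P3 0.4116, P7 0.1747.
Largest remainder: P5 receives the extra seat.

P5 3, P7 10, P3 7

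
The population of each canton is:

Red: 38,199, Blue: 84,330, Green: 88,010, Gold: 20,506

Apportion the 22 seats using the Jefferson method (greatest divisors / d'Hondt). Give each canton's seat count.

Standard divisor 231045/22 ≈ 10502.045; standard quotas: Red 3.637, Blue 8.030, Green 8.380, Gold 1.953.
Rounding down gives 3, 8, 8, 1 = 20 seats, so the divisor must be adjusted.
With modified divisor 9700: modified quotas Red 3.938, Blue 8.694, Green 9.073, Gold 2.114.
Rounding down: Red 3, Blue 8, Green 9, Gold 2 (total 22).

Red 3, Blue 8, Green 9, Gold 2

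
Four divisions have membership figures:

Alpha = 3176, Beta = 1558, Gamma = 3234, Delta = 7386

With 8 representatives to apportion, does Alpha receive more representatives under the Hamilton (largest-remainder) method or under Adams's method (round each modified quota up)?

Hamilton: Alpha 1, Beta 1, Gamma 2, Delta 4.
Adams: Alpha 2, Beta 1, Gamma 2, Delta 3.
Alpha gets 1 under Hamilton and 2 under Adams.

Adams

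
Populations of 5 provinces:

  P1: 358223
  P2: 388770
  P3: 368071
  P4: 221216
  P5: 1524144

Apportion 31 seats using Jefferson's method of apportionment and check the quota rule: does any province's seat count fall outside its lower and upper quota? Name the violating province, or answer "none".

Standard quotas: P1 3.882, P2 4.213, P3 3.989, P4 2.397, P5 16.518.
Jefferson allocation: P1 4, P2 4, P3 4, P4 2, P5 17.
Every allocation lies between the lower and upper quota.

none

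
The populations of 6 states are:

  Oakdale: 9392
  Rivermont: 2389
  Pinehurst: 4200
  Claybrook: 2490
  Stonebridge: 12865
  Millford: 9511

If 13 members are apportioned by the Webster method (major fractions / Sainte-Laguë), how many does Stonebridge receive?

4

Standard divisor 40847/13 ≈ 3142.077; standard quotas: Oakdale 2.989, Rivermont 0.760, Pinehurst 1.337, Claybrook 0.792, Stonebridge 4.094, Millford 3.027.
Rounding to the nearest integer gives Oakdale 3, Rivermont 1, Pinehurst 1, Claybrook 1, Stonebridge 4, Millford 3 — total 13, matching the house size, so no adjustment is needed.
Stonebridge receives 4.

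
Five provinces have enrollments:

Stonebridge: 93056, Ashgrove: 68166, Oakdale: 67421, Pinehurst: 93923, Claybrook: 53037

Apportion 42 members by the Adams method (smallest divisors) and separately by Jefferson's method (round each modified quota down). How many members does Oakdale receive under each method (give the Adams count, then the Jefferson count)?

Adams: Stonebridge 10, Ashgrove 8, Oakdale 8, Pinehurst 10, Claybrook 6.
Jefferson: Stonebridge 10, Ashgrove 8, Oakdale 7, Pinehurst 11, Claybrook 6.
Oakdale gets 8 under Adams and 7 under Jefferson.

8 and 7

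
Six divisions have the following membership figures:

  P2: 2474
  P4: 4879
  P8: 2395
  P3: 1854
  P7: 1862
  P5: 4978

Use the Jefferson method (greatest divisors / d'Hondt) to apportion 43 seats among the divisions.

Standard divisor 18442/43 ≈ 428.884; standard quotas: P2 5.768, P4 11.376, P8 5.584, P3 4.323, P7 4.342, P5 11.607.
Rounding down gives 5, 11, 5, 4, 4, 11 = 40 seats, so the divisor must be adjusted.
With modified divisor 403: modified quotas P2 6.139, P4 12.107, P8 5.943, P3 4.600, P7 4.620, P5 12.352.
Rounding down: P2 6, P4 12, P8 5, P3 4, P7 4, P5 12 (total 43).

P2=6, P4=12, P8=5, P3=4, P7=4, P5=12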